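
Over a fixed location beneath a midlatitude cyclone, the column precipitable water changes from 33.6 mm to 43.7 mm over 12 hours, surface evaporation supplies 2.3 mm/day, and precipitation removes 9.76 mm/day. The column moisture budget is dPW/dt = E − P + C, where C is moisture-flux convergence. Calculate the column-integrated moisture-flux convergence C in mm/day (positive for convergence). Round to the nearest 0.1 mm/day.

dPW/dt = (43.7 − 33.6) mm / (12/24 day) = +20.200 mm/day.
C = dPW/dt − E + P = (+20.200) − 2.3 + 9.76 = 27.7 mm/day.

C ≈ 27.7 mm/day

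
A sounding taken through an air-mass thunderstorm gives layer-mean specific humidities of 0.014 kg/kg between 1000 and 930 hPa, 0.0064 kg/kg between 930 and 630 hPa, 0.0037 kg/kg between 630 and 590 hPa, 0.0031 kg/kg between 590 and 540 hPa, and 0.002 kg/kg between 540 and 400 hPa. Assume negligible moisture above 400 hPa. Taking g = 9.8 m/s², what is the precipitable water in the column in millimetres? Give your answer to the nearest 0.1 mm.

PW ≈ 35.5 mm

Precipitable water is the column-integrated vapour mass per unit area: PW = (1/g) Σ q̄ Δp, with q in kg/kg and Δp in Pa (1 kg/m² of water = 1 mm).
Layer 1000–930 hPa: Δp = 70 hPa = 7000 Pa, q̄ = 0.014 kg/kg → 0.014 × 7000 / 9.8 = 10.00 mm
Layer 930–630 hPa: Δp = 300 hPa = 30000 Pa, q̄ = 0.0064 kg/kg → 0.0064 × 30000 / 9.8 = 19.59 mm
Layer 630–590 hPa: Δp = 40 hPa = 4000 Pa, q̄ = 0.0037 kg/kg → 0.0037 × 4000 / 9.8 = 1.51 mm
Layer 590–540 hPa: Δp = 50 hPa = 5000 Pa, q̄ = 0.0031 kg/kg → 0.0031 × 5000 / 9.8 = 1.58 mm
Layer 540–400 hPa: Δp = 140 hPa = 14000 Pa, q̄ = 0.002 kg/kg → 0.002 × 14000 / 9.8 = 2.86 mm
PW = 10.00 + 19.59 + 1.51 + 1.58 + 2.86 = 35.54 ≈ 35.5 mm.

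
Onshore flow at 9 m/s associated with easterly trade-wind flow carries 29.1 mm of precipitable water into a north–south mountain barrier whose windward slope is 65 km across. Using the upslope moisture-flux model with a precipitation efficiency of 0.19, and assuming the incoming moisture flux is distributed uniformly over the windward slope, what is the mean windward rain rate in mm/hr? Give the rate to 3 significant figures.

R ≈ 2.76 mm/hr

Incoming column moisture flux per unit ridge length: F = V × PW = 9 × 29.1 = 261.9 mm·m/s.
Spread over the 65 km slope with efficiency ε = 0.19: R = ε·F/W = 0.19 × 261.9 / 65000 m = 7.656e-04 mm/s.
R = 7.656e-04 × 3600 = 2.76 mm/hr.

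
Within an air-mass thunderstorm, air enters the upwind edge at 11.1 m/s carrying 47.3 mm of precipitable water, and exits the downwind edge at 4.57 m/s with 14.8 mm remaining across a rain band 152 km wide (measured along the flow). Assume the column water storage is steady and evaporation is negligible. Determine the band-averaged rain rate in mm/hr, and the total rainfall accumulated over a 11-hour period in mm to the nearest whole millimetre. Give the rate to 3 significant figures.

Column moisture flux per unit crosswind length is F = V × PW.
Inflow: F_in = 11.1 × 47.3 = 525.03 mm·m/s
Outflow: F_out = 4.57 × 14.8 = 67.636 mm·m/s
Steady-state rate R = (F_in − F_out)/L = (525.03 − 67.636) / 152000 m = 3.009e-03 mm/s.
R = 3.009e-03 × 3600 = 10.8 mm/hr.
Over 11 h: total = 10.8 × 11 = 118.8 ≈ 119 mm.

R ≈ 10.8 mm/hr; total ≈ 119 mm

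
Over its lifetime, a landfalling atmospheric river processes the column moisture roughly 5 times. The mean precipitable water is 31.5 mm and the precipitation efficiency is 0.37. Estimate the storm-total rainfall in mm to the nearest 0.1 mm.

Each cycle deposits ε × PW = 0.37 × 31.5 = 11.655 mm.
Over 5 cycles: 5 × 11.655 = 58.3 mm.

rainfall ≈ 58.3 mm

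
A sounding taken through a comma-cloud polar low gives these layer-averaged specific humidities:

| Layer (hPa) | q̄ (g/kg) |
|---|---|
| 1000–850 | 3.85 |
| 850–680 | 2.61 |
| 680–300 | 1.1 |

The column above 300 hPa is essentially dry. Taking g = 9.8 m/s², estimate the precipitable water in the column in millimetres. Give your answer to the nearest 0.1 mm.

PW ≈ 14.7 mm

Precipitable water is the column-integrated vapour mass per unit area: PW = (1/g) Σ q̄ Δp, with q in kg/kg and Δp in Pa (1 kg/m² of water = 1 mm).
Layer 1000–850 hPa: Δp = 150 hPa = 15000 Pa, q̄ = 0.00385 kg/kg → 0.00385 × 15000 / 9.8 = 5.89 mm
Layer 850–680 hPa: Δp = 170 hPa = 17000 Pa, q̄ = 0.00261 kg/kg → 0.00261 × 17000 / 9.8 = 4.53 mm
Layer 680–300 hPa: Δp = 380 hPa = 38000 Pa, q̄ = 0.0011 kg/kg → 0.0011 × 38000 / 9.8 = 4.27 mm
PW = 5.89 + 4.53 + 4.27 = 14.69 ≈ 14.7 mm.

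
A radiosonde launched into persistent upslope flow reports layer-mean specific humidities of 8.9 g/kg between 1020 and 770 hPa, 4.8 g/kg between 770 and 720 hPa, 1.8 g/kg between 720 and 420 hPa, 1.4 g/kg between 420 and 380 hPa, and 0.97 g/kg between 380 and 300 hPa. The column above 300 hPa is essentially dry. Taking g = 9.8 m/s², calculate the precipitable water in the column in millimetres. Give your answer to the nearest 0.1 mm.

PW ≈ 32.0 mm

Precipitable water is the column-integrated vapour mass per unit area: PW = (1/g) Σ q̄ Δp, with q in kg/kg and Δp in Pa (1 kg/m² of water = 1 mm).
Layer 1020–770 hPa: Δp = 250 hPa = 25000 Pa, q̄ = 0.0089 kg/kg → 0.0089 × 25000 / 9.8 = 22.70 mm
Layer 770–720 hPa: Δp = 50 hPa = 5000 Pa, q̄ = 0.0048 kg/kg → 0.0048 × 5000 / 9.8 = 2.45 mm
Layer 720–420 hPa: Δp = 300 hPa = 30000 Pa, q̄ = 0.0018 kg/kg → 0.0018 × 30000 / 9.8 = 5.51 mm
Layer 420–380 hPa: Δp = 40 hPa = 4000 Pa, q̄ = 0.0014 kg/kg → 0.0014 × 4000 / 9.8 = 0.57 mm
Layer 380–300 hPa: Δp = 80 hPa = 8000 Pa, q̄ = 0.00097 kg/kg → 0.00097 × 8000 / 9.8 = 0.79 mm
PW = 22.70 + 2.45 + 5.51 + 0.57 + 0.79 = 32.02 ≈ 32.0 mm.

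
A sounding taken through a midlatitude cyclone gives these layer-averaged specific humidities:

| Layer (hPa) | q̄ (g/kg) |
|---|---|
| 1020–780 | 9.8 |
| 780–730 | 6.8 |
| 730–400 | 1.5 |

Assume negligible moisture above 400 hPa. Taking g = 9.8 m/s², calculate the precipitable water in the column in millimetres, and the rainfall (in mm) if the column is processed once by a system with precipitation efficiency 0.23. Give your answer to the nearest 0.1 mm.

PW ≈ 32.5 mm; rainfall ≈ 7.5 mm

Precipitable water is the column-integrated vapour mass per unit area: PW = (1/g) Σ q̄ Δp, with q in kg/kg and Δp in Pa (1 kg/m² of water = 1 mm).
Layer 1020–780 hPa: Δp = 240 hPa = 24000 Pa, q̄ = 0.0098 kg/kg → 0.0098 × 24000 / 9.8 = 24.00 mm
Layer 780–730 hPa: Δp = 50 hPa = 5000 Pa, q̄ = 0.0068 kg/kg → 0.0068 × 5000 / 9.8 = 3.47 mm
Layer 730–400 hPa: Δp = 330 hPa = 33000 Pa, q̄ = 0.0015 kg/kg → 0.0015 × 33000 / 9.8 = 5.05 mm
PW = 24.00 + 3.47 + 5.05 = 32.52 ≈ 32.5 mm.
Rainfall = ε × PW = 0.23 × 32.5 = 7.5 mm.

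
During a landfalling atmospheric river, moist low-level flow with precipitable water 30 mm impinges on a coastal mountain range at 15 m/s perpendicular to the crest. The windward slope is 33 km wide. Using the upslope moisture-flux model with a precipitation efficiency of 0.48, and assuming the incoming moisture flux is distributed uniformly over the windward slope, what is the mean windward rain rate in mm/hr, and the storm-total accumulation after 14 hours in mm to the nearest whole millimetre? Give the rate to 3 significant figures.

Incoming column moisture flux per unit ridge length: F = V × PW = 15 × 30 = 450 mm·m/s.
Spread over the 33 km slope with efficiency ε = 0.48: R = ε·F/W = 0.48 × 450 / 33000 m = 6.545e-03 mm/s.
R = 6.545e-03 × 3600 = 23.6 mm/hr.
Over 14 h: total = 23.6 × 14 = 330.4 ≈ 330 mm.

R ≈ 23.6 mm/hr; total ≈ 330 mm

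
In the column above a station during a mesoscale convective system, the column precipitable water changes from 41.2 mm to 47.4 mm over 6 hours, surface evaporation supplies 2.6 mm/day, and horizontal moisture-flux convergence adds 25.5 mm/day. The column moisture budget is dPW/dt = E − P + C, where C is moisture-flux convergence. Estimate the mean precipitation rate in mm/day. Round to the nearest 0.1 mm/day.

P ≈ 3.3 mm/day

dPW/dt = (47.4 − 41.2) mm / (6/24 day) = +24.800 mm/day.
P = E + C − dPW/dt = 2.6 + (25.5) − (+24.800) = 3.3 mm/day.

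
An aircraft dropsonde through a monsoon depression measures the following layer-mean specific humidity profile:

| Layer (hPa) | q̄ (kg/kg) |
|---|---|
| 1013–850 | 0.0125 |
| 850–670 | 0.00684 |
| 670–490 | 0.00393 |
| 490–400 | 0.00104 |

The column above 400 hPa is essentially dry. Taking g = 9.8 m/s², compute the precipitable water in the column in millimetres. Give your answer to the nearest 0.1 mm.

PW ≈ 41.5 mm

Precipitable water is the column-integrated vapour mass per unit area: PW = (1/g) Σ q̄ Δp, with q in kg/kg and Δp in Pa (1 kg/m² of water = 1 mm).
Layer 1013–850 hPa: Δp = 163 hPa = 16300 Pa, q̄ = 0.0125 kg/kg → 0.0125 × 16300 / 9.8 = 20.79 mm
Layer 850–670 hPa: Δp = 180 hPa = 18000 Pa, q̄ = 0.00684 kg/kg → 0.00684 × 18000 / 9.8 = 12.56 mm
Layer 670–490 hPa: Δp = 180 hPa = 18000 Pa, q̄ = 0.00393 kg/kg → 0.00393 × 18000 / 9.8 = 7.22 mm
Layer 490–400 hPa: Δp = 90 hPa = 9000 Pa, q̄ = 0.00104 kg/kg → 0.00104 × 9000 / 9.8 = 0.96 mm
PW = 20.79 + 12.56 + 7.22 + 0.96 = 41.53 ≈ 41.5 mm.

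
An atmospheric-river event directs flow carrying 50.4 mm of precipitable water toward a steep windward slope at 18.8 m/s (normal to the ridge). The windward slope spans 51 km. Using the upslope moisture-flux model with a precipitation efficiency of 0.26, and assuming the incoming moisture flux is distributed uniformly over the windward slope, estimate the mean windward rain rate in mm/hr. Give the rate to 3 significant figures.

R ≈ 17.4 mm/hr

Incoming column moisture flux per unit ridge length: F = V × PW = 18.8 × 50.4 = 947.52 mm·m/s.
Spread over the 51 km slope with efficiency ε = 0.26: R = ε·F/W = 0.26 × 947.52 / 51000 m = 4.830e-03 mm/s.
R = 4.830e-03 × 3600 = 17.4 mm/hr.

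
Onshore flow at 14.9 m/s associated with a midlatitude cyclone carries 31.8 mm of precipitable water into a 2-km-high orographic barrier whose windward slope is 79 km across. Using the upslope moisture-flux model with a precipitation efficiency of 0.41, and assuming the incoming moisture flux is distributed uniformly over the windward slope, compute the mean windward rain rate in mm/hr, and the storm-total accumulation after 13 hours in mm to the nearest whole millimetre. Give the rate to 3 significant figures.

Incoming column moisture flux per unit ridge length: F = V × PW = 14.9 × 31.8 = 473.82 mm·m/s.
Spread over the 79 km slope with efficiency ε = 0.41: R = ε·F/W = 0.41 × 473.82 / 79000 m = 2.459e-03 mm/s.
R = 2.459e-03 × 3600 = 8.85 mm/hr.
Over 13 h: total = 8.85 × 13 = 115.05 ≈ 115 mm.

R ≈ 8.85 mm/hr; total ≈ 115 mm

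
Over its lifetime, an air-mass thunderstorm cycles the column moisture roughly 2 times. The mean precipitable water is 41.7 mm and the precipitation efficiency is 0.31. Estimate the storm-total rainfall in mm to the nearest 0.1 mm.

rainfall ≈ 25.9 mm

Each cycle deposits ε × PW = 0.31 × 41.7 = 12.927 mm.
Over 2 cycles: 2 × 12.927 = 25.9 mm.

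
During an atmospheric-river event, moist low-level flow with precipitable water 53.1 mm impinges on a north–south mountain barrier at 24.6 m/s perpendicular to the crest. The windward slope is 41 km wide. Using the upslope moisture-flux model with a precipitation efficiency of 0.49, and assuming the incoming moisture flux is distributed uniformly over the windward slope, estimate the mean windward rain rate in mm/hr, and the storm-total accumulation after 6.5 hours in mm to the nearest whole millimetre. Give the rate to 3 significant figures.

Incoming column moisture flux per unit ridge length: F = V × PW = 24.6 × 53.1 = 1306.26 mm·m/s.
Spread over the 41 km slope with efficiency ε = 0.49: R = ε·F/W = 0.49 × 1306.26 / 41000 m = 1.561e-02 mm/s.
R = 1.561e-02 × 3600 = 56.2 mm/hr.
Over 6.5 h: total = 56.2 × 6.5 = 365.3 ≈ 365 mm.

R ≈ 56.2 mm/hr; total ≈ 365 mm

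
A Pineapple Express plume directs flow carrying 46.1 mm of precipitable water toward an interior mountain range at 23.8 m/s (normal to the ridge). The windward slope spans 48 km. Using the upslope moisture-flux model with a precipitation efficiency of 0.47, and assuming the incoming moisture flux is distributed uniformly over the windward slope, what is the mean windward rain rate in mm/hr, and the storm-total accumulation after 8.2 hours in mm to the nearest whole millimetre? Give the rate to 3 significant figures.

R ≈ 38.7 mm/hr; total ≈ 317 mm

Incoming column moisture flux per unit ridge length: F = V × PW = 23.8 × 46.1 = 1097.18 mm·m/s.
Spread over the 48 km slope with efficiency ε = 0.47: R = ε·F/W = 0.47 × 1097.18 / 48000 m = 1.074e-02 mm/s.
R = 1.074e-02 × 3600 = 38.7 mm/hr.
Over 8.2 h: total = 38.7 × 8.2 = 317.34 ≈ 317 mm.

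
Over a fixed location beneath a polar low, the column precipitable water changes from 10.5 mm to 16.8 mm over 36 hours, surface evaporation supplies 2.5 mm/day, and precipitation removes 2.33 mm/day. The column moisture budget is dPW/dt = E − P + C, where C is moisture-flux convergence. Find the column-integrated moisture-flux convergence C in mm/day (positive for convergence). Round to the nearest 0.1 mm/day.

C ≈ 4.0 mm/day

dPW/dt = (16.8 − 10.5) mm / (36/24 day) = +4.200 mm/day.
C = dPW/dt − E + P = (+4.200) − 2.5 + 2.33 = 4.0 mm/day.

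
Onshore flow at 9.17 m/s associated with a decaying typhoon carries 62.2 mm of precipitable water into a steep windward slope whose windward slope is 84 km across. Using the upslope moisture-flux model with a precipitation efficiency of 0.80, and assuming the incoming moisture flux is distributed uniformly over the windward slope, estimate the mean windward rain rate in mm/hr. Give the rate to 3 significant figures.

R ≈ 19.6 mm/hr

Incoming column moisture flux per unit ridge length: F = V × PW = 9.17 × 62.2 = 570.374 mm·m/s.
Spread over the 84 km slope with efficiency ε = 0.80: R = ε·F/W = 0.80 × 570.374 / 84000 m = 5.432e-03 mm/s.
R = 5.432e-03 × 3600 = 19.6 mm/hr.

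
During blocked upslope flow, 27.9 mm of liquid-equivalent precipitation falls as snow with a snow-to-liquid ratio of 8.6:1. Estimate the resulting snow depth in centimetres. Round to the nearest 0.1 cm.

Snow depth = liquid × ratio = 27.9 mm × 8.6 = 239.94 mm = 24.0 cm.

snow depth ≈ 24.0 cm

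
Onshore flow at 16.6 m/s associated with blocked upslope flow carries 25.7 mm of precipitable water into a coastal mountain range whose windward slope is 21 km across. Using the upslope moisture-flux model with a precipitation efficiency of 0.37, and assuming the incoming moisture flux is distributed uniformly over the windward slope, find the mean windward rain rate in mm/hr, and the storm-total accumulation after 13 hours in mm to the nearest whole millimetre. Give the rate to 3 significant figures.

R ≈ 27.1 mm/hr; total ≈ 352 mm

Incoming column moisture flux per unit ridge length: F = V × PW = 16.6 × 25.7 = 426.62 mm·m/s.
Spread over the 21 km slope with efficiency ε = 0.37: R = ε·F/W = 0.37 × 426.62 / 21000 m = 7.517e-03 mm/s.
R = 7.517e-03 × 3600 = 27.1 mm/hr.
Over 13 h: total = 27.1 × 13 = 352.3 ≈ 352 mm.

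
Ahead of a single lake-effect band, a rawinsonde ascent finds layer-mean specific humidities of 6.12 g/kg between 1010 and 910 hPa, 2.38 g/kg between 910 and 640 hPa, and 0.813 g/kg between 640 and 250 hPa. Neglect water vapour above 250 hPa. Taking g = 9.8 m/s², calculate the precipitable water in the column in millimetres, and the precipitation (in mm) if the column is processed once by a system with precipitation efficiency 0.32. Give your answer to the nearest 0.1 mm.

PW ≈ 16.0 mm; precipitation ≈ 5.1 mm

Precipitable water is the column-integrated vapour mass per unit area: PW = (1/g) Σ q̄ Δp, with q in kg/kg and Δp in Pa (1 kg/m² of water = 1 mm).
Layer 1010–910 hPa: Δp = 100 hPa = 10000 Pa, q̄ = 0.00612 kg/kg → 0.00612 × 10000 / 9.8 = 6.24 mm
Layer 910–640 hPa: Δp = 270 hPa = 27000 Pa, q̄ = 0.00238 kg/kg → 0.00238 × 27000 / 9.8 = 6.56 mm
Layer 640–250 hPa: Δp = 390 hPa = 39000 Pa, q̄ = 0.000813 kg/kg → 0.000813 × 39000 / 9.8 = 3.24 mm
PW = 6.24 + 6.56 + 3.24 = 16.04 ≈ 16.0 mm.
Precipitation = ε × PW = 0.32 × 16.0 = 5.1 mm.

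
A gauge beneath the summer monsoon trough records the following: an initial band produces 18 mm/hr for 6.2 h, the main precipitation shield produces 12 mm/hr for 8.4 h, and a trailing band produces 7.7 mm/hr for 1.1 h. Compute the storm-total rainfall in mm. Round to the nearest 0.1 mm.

total ≈ 220.9 mm

Total = Σ Rᵢ Δtᵢ = 18 × 6.2 + 12 × 8.4 + 7.7 × 1.1
      = 111.6 + 100.8 + 8.47 = 220.9 mm.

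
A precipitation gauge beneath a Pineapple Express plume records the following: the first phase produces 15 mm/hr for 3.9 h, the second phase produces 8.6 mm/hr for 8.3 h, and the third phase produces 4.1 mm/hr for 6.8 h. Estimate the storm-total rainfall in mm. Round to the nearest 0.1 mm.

total ≈ 157.8 mm

Total = Σ Rᵢ Δtᵢ = 15 × 3.9 + 8.6 × 8.3 + 4.1 × 6.8
      = 58.5 + 71.38 + 27.88 = 157.8 mm.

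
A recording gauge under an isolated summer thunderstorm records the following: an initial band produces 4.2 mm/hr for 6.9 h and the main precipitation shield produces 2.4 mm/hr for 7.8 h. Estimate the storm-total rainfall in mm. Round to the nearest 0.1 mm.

total ≈ 47.7 mm

Total = Σ Rᵢ Δtᵢ = 4.2 × 6.9 + 2.4 × 7.8
      = 28.98 + 18.72 = 47.7 mm.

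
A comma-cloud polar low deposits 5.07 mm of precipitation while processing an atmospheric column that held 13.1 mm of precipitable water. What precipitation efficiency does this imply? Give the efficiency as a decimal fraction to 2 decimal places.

ε ≈ 0.39

ε = precipitation / PW = 5.07 / 13.1 = 0.39.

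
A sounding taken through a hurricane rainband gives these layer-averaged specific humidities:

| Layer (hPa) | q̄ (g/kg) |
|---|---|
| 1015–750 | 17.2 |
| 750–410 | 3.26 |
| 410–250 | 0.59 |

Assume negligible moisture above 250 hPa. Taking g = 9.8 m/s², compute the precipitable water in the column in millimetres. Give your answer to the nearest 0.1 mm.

PW ≈ 58.8 mm

Precipitable water is the column-integrated vapour mass per unit area: PW = (1/g) Σ q̄ Δp, with q in kg/kg and Δp in Pa (1 kg/m² of water = 1 mm).
Layer 1015–750 hPa: Δp = 265 hPa = 26500 Pa, q̄ = 0.0172 kg/kg → 0.0172 × 26500 / 9.8 = 46.51 mm
Layer 750–410 hPa: Δp = 340 hPa = 34000 Pa, q̄ = 0.00326 kg/kg → 0.00326 × 34000 / 9.8 = 11.31 mm
Layer 410–250 hPa: Δp = 160 hPa = 16000 Pa, q̄ = 0.00059 kg/kg → 0.00059 × 16000 / 9.8 = 0.96 mm
PW = 46.51 + 11.31 + 0.96 = 58.78 ≈ 58.8 mm.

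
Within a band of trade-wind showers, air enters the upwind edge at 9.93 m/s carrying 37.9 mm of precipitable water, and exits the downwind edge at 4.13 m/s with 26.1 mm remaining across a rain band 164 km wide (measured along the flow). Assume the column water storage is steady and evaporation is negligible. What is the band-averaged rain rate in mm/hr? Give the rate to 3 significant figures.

R ≈ 5.90 mm/hr

Column moisture flux per unit crosswind length is F = V × PW.
Inflow: F_in = 9.93 × 37.9 = 376.347 mm·m/s
Outflow: F_out = 4.13 × 26.1 = 107.793 mm·m/s
Steady-state rate R = (F_in − F_out)/L = (376.347 − 107.793) / 164000 m = 1.638e-03 mm/s.
R = 1.638e-03 × 3600 = 5.90 mm/hr.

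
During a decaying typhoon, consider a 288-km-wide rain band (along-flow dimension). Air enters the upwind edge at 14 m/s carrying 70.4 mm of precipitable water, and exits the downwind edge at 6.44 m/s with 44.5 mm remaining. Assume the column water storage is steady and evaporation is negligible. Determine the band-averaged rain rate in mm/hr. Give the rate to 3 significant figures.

R ≈ 8.74 mm/hr

Column moisture flux per unit crosswind length is F = V × PW.
Inflow: F_in = 14 × 70.4 = 985.6 mm·m/s
Outflow: F_out = 6.44 × 44.5 = 286.58 mm·m/s
Steady-state rate R = (F_in − F_out)/L = (985.6 − 286.58) / 288000 m = 2.427e-03 mm/s.
R = 2.427e-03 × 3600 = 8.74 mm/hr.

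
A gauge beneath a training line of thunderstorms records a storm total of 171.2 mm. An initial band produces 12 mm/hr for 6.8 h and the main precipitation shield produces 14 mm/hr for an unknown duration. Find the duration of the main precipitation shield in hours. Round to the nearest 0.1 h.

Known phases: 12 × 6.8 = 81.6 mm.
Remaining depth = 171.2 − 81.6 = 89.6 mm.
Duration = 89.6 / 14 = 6.4 h.

duration ≈ 6.4 h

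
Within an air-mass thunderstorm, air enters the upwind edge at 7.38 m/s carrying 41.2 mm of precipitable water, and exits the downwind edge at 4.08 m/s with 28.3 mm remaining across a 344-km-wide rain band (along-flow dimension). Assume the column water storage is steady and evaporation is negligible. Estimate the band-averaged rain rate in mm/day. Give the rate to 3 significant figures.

Column moisture flux per unit crosswind length is F = V × PW.
Inflow: F_in = 7.38 × 41.2 = 304.056 mm·m/s
Outflow: F_out = 4.08 × 28.3 = 115.464 mm·m/s
Steady-state rate R = (F_in − F_out)/L = (304.056 − 115.464) / 344000 m = 5.482e-04 mm/s.
R = 5.482e-04 × 3600 × 24 = 47.4 mm/day.

R ≈ 47.4 mm/day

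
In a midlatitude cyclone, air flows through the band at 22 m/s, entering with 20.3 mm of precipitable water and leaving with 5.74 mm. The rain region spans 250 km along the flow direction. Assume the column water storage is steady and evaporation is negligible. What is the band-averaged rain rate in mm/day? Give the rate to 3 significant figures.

R ≈ 111 mm/day

Column moisture flux per unit crosswind length is F = V × PW.
Inflow: F_in = 22 × 20.3 = 446.6 mm·m/s
Outflow: F_out = 22 × 5.74 = 126.28 mm·m/s
Steady-state rate R = (F_in − F_out)/L = (446.6 − 126.28) / 250000 m = 1.281e-03 mm/s.
R = 1.281e-03 × 3600 × 24 = 111 mm/day.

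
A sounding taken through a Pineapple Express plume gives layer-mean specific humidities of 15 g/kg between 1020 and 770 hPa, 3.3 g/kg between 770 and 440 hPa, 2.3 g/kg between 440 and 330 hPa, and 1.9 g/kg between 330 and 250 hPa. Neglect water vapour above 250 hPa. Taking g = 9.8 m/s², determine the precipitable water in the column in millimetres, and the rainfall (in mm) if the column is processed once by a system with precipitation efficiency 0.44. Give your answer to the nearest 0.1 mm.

PW ≈ 53.5 mm; rainfall ≈ 23.5 mm

Precipitable water is the column-integrated vapour mass per unit area: PW = (1/g) Σ q̄ Δp, with q in kg/kg and Δp in Pa (1 kg/m² of water = 1 mm).
Layer 1020–770 hPa: Δp = 250 hPa = 25000 Pa, q̄ = 0.015 kg/kg → 0.015 × 25000 / 9.8 = 38.27 mm
Layer 770–440 hPa: Δp = 330 hPa = 33000 Pa, q̄ = 0.0033 kg/kg → 0.0033 × 33000 / 9.8 = 11.11 mm
Layer 440–330 hPa: Δp = 110 hPa = 11000 Pa, q̄ = 0.0023 kg/kg → 0.0023 × 11000 / 9.8 = 2.58 mm
Layer 330–250 hPa: Δp = 80 hPa = 8000 Pa, q̄ = 0.0019 kg/kg → 0.0019 × 8000 / 9.8 = 1.55 mm
PW = 38.27 + 11.11 + 2.58 + 1.55 = 53.51 ≈ 53.5 mm.
Rainfall = ε × PW = 0.44 × 53.5 = 23.5 mm.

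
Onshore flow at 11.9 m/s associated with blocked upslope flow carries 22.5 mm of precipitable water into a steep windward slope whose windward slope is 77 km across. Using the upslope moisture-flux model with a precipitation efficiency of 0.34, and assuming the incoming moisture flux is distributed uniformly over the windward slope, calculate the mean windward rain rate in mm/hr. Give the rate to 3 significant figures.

R ≈ 4.26 mm/hr

Incoming column moisture flux per unit ridge length: F = V × PW = 11.9 × 22.5 = 267.75 mm·m/s.
Spread over the 77 km slope with efficiency ε = 0.34: R = ε·F/W = 0.34 × 267.75 / 77000 m = 1.182e-03 mm/s.
R = 1.182e-03 × 3600 = 4.26 mm/hr.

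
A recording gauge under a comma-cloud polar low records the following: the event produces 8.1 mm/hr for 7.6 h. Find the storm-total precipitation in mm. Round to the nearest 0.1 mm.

Total = Σ Rᵢ Δtᵢ = 8.1 × 7.6
      = 61.56 = 61.6 mm.

total ≈ 61.6 mm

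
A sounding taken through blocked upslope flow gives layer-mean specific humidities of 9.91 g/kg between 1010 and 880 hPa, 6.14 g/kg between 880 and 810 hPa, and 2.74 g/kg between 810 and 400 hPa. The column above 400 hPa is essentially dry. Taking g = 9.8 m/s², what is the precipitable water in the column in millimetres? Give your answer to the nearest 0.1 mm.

PW ≈ 29.0 mm

Precipitable water is the column-integrated vapour mass per unit area: PW = (1/g) Σ q̄ Δp, with q in kg/kg and Δp in Pa (1 kg/m² of water = 1 mm).
Layer 1010–880 hPa: Δp = 130 hPa = 13000 Pa, q̄ = 0.00991 kg/kg → 0.00991 × 13000 / 9.8 = 13.15 mm
Layer 880–810 hPa: Δp = 70 hPa = 7000 Pa, q̄ = 0.00614 kg/kg → 0.00614 × 7000 / 9.8 = 4.39 mm
Layer 810–400 hPa: Δp = 410 hPa = 41000 Pa, q̄ = 0.00274 kg/kg → 0.00274 × 41000 / 9.8 = 11.46 mm
PW = 13.15 + 4.39 + 11.46 = 29.00 ≈ 29.0 mm.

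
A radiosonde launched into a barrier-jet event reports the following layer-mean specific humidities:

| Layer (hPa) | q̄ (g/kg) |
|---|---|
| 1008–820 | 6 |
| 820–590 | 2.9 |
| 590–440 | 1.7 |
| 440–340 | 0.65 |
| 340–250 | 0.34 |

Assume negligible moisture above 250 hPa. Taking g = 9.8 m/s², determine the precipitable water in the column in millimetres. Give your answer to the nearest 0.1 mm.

Precipitable water is the column-integrated vapour mass per unit area: PW = (1/g) Σ q̄ Δp, with q in kg/kg and Δp in Pa (1 kg/m² of water = 1 mm).
Layer 1008–820 hPa: Δp = 188 hPa = 18800 Pa, q̄ = 0.006 kg/kg → 0.006 × 18800 / 9.8 = 11.51 mm
Layer 820–590 hPa: Δp = 230 hPa = 23000 Pa, q̄ = 0.0029 kg/kg → 0.0029 × 23000 / 9.8 = 6.81 mm
Layer 590–440 hPa: Δp = 150 hPa = 15000 Pa, q̄ = 0.0017 kg/kg → 0.0017 × 15000 / 9.8 = 2.60 mm
Layer 440–340 hPa: Δp = 100 hPa = 10000 Pa, q̄ = 0.00065 kg/kg → 0.00065 × 10000 / 9.8 = 0.66 mm
Layer 340–250 hPa: Δp = 90 hPa = 9000 Pa, q̄ = 0.00034 kg/kg → 0.00034 × 9000 / 9.8 = 0.31 mm
PW = 11.51 + 6.81 + 2.60 + 0.66 + 0.31 = 21.89 ≈ 21.9 mm.

PW ≈ 21.9 mm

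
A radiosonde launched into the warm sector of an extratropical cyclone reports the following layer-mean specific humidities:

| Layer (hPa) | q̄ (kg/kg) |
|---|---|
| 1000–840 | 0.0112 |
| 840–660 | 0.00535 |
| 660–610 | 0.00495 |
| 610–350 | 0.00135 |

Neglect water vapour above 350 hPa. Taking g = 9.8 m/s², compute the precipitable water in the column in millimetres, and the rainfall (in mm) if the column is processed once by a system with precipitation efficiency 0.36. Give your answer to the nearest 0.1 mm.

PW ≈ 34.2 mm; rainfall ≈ 12.3 mm

Precipitable water is the column-integrated vapour mass per unit area: PW = (1/g) Σ q̄ Δp, with q in kg/kg and Δp in Pa (1 kg/m² of water = 1 mm).
Layer 1000–840 hPa: Δp = 160 hPa = 16000 Pa, q̄ = 0.0112 kg/kg → 0.0112 × 16000 / 9.8 = 18.29 mm
Layer 840–660 hPa: Δp = 180 hPa = 18000 Pa, q̄ = 0.00535 kg/kg → 0.00535 × 18000 / 9.8 = 9.83 mm
Layer 660–610 hPa: Δp = 50 hPa = 5000 Pa, q̄ = 0.00495 kg/kg → 0.00495 × 5000 / 9.8 = 2.53 mm
Layer 610–350 hPa: Δp = 260 hPa = 26000 Pa, q̄ = 0.00135 kg/kg → 0.00135 × 26000 / 9.8 = 3.58 mm
PW = 18.29 + 9.83 + 2.53 + 3.58 = 34.23 ≈ 34.2 mm.
Rainfall = ε × PW = 0.36 × 34.2 = 12.3 mm.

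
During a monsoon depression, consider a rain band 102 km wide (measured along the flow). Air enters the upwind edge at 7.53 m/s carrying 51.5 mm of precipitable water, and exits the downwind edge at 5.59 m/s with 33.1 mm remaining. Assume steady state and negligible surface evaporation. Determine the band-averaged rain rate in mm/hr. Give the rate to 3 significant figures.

R ≈ 7.16 mm/hr

Column moisture flux per unit crosswind length is F = V × PW.
Inflow: F_in = 7.53 × 51.5 = 387.795 mm·m/s
Outflow: F_out = 5.59 × 33.1 = 185.029 mm·m/s
Steady-state rate R = (F_in − F_out)/L = (387.795 − 185.029) / 102000 m = 1.988e-03 mm/s.
R = 1.988e-03 × 3600 = 7.16 mm/hr.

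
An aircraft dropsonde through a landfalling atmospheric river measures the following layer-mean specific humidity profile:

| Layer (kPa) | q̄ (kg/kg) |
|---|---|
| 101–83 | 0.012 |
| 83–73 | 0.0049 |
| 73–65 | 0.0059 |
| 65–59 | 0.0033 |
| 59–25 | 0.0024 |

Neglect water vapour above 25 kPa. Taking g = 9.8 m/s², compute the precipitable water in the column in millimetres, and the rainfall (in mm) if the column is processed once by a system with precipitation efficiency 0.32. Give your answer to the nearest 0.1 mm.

PW ≈ 42.2 mm; rainfall ≈ 13.5 mm

Precipitable water is the column-integrated vapour mass per unit area: PW = (1/g) Σ q̄ Δp, with q in kg/kg and Δp in Pa (1 kg/m² of water = 1 mm).
Layer 101–83 kPa: Δp = 180 hPa = 18000 Pa, q̄ = 0.012 kg/kg → 0.012 × 18000 / 9.8 = 22.04 mm
Layer 83–73 kPa: Δp = 100 hPa = 10000 Pa, q̄ = 0.0049 kg/kg → 0.0049 × 10000 / 9.8 = 5.00 mm
Layer 73–65 kPa: Δp = 80 hPa = 8000 Pa, q̄ = 0.0059 kg/kg → 0.0059 × 8000 / 9.8 = 4.82 mm
Layer 65–59 kPa: Δp = 60 hPa = 6000 Pa, q̄ = 0.0033 kg/kg → 0.0033 × 6000 / 9.8 = 2.02 mm
Layer 59–25 kPa: Δp = 340 hPa = 34000 Pa, q̄ = 0.0024 kg/kg → 0.0024 × 34000 / 9.8 = 8.33 mm
PW = 22.04 + 5.00 + 4.82 + 2.02 + 8.33 = 42.21 ≈ 42.2 mm.
Rainfall = ε × PW = 0.32 × 42.2 = 13.5 mm.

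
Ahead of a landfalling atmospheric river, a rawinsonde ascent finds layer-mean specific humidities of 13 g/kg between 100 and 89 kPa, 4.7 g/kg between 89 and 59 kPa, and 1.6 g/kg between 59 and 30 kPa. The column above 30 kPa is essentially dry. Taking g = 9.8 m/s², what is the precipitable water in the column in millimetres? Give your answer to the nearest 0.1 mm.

PW ≈ 33.7 mm

Precipitable water is the column-integrated vapour mass per unit area: PW = (1/g) Σ q̄ Δp, with q in kg/kg and Δp in Pa (1 kg/m² of water = 1 mm).
Layer 100–89 kPa: Δp = 110 hPa = 11000 Pa, q̄ = 0.013 kg/kg → 0.013 × 11000 / 9.8 = 14.59 mm
Layer 89–59 kPa: Δp = 300 hPa = 30000 Pa, q̄ = 0.0047 kg/kg → 0.0047 × 30000 / 9.8 = 14.39 mm
Layer 59–30 kPa: Δp = 290 hPa = 29000 Pa, q̄ = 0.0016 kg/kg → 0.0016 × 29000 / 9.8 = 4.73 mm
PW = 14.59 + 14.39 + 4.73 = 33.71 ≈ 33.7 mm.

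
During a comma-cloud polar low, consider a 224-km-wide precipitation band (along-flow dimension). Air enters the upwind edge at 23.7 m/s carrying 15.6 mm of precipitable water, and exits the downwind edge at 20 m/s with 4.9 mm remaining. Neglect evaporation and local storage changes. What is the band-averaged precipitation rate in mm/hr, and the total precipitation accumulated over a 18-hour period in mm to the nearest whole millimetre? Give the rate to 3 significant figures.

R ≈ 4.37 mm/hr; total ≈ 79 mm

Column moisture flux per unit crosswind length is F = V × PW.
Inflow: F_in = 23.7 × 15.6 = 369.72 mm·m/s
Outflow: F_out = 20 × 4.9 = 98 mm·m/s
Steady-state rate R = (F_in − F_out)/L = (369.72 − 98) / 224000 m = 1.213e-03 mm/s.
R = 1.213e-03 × 3600 = 4.37 mm/hr.
Over 18 h: total = 4.37 × 18 = 78.66 ≈ 79 mm.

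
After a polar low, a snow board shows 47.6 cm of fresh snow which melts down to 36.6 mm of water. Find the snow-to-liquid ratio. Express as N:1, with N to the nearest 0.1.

Ratio = snow depth / SWE = 476 mm / 36.6 mm = 13.0, i.e. 13.0:1.

ratio ≈ 13.0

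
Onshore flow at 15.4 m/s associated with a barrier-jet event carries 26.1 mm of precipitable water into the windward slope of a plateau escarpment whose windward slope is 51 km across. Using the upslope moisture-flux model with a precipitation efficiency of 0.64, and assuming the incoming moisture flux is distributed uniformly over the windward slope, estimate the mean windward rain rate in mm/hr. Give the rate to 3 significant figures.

R ≈ 18.2 mm/hr

Incoming column moisture flux per unit ridge length: F = V × PW = 15.4 × 26.1 = 401.94 mm·m/s.
Spread over the 51 km slope with efficiency ε = 0.64: R = ε·F/W = 0.64 × 401.94 / 51000 m = 5.044e-03 mm/s.
R = 5.044e-03 × 3600 = 18.2 mm/hr.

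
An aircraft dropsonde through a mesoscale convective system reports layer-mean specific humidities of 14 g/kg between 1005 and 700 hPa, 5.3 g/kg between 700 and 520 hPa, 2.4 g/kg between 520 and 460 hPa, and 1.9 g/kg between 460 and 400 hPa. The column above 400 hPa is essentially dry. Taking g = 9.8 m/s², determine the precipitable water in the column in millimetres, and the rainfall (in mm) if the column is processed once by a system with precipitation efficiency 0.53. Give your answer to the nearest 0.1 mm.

Precipitable water is the column-integrated vapour mass per unit area: PW = (1/g) Σ q̄ Δp, with q in kg/kg and Δp in Pa (1 kg/m² of water = 1 mm).
Layer 1005–700 hPa: Δp = 305 hPa = 30500 Pa, q̄ = 0.014 kg/kg → 0.014 × 30500 / 9.8 = 43.57 mm
Layer 700–520 hPa: Δp = 180 hPa = 18000 Pa, q̄ = 0.0053 kg/kg → 0.0053 × 18000 / 9.8 = 9.73 mm
Layer 520–460 hPa: Δp = 60 hPa = 6000 Pa, q̄ = 0.0024 kg/kg → 0.0024 × 6000 / 9.8 = 1.47 mm
Layer 460–400 hPa: Δp = 60 hPa = 6000 Pa, q̄ = 0.0019 kg/kg → 0.0019 × 6000 / 9.8 = 1.16 mm
PW = 43.57 + 9.73 + 1.47 + 1.16 = 55.93 ≈ 55.9 mm.
Rainfall = ε × PW = 0.53 × 55.9 = 29.6 mm.

PW ≈ 55.9 mm; rainfall ≈ 29.6 mm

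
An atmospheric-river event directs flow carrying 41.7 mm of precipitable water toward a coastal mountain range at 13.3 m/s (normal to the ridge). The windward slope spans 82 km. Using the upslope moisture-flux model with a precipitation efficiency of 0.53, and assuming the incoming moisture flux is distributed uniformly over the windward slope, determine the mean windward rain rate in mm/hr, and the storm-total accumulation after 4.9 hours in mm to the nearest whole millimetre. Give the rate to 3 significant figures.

Incoming column moisture flux per unit ridge length: F = V × PW = 13.3 × 41.7 = 554.61 mm·m/s.
Spread over the 82 km slope with efficiency ε = 0.53: R = ε·F/W = 0.53 × 554.61 / 82000 m = 3.585e-03 mm/s.
R = 3.585e-03 × 3600 = 12.9 mm/hr.
Over 4.9 h: total = 12.9 × 4.9 = 63.21 ≈ 63 mm.

R ≈ 12.9 mm/hr; total ≈ 63 mm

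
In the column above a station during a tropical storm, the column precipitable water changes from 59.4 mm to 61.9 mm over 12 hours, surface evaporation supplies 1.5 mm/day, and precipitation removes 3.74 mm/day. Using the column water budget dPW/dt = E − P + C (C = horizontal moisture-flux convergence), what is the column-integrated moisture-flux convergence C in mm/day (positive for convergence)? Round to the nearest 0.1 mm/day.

dPW/dt = (61.9 − 59.4) mm / (12/24 day) = +5.000 mm/day.
C = dPW/dt − E + P = (+5.000) − 1.5 + 3.74 = 7.2 mm/day.

C ≈ 7.2 mm/day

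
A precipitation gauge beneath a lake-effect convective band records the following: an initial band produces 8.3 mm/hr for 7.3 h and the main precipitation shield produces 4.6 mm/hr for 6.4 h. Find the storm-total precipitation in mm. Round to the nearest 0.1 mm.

Total = Σ Rᵢ Δtᵢ = 8.3 × 7.3 + 4.6 × 6.4
      = 60.59 + 29.44 = 90.0 mm.

total ≈ 90.0 mm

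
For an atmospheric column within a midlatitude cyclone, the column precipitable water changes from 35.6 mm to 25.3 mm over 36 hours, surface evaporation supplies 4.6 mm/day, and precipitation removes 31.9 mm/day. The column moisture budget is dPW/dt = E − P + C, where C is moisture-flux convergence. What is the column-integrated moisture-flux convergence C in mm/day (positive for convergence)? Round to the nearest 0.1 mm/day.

dPW/dt = (25.3 − 35.6) mm / (36/24 day) = -6.867 mm/day.
C = dPW/dt − E + P = (-6.867) − 4.6 + 31.9 = 20.4 mm/day.

C ≈ 20.4 mm/day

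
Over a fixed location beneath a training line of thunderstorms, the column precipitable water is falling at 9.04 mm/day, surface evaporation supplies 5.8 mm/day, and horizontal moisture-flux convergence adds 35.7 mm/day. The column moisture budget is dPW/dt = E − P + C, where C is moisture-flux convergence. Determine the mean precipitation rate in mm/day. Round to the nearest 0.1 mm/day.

dPW/dt = -9.04 mm/day.
P = E + C − dPW/dt = 5.8 + (35.7) − (-9.04) = 50.5 mm/day.

P ≈ 50.5 mm/day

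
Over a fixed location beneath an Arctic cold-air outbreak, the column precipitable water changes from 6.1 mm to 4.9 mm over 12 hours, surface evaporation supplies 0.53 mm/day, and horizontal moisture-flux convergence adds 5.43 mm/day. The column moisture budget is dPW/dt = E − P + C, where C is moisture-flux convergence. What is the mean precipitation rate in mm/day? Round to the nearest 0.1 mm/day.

P ≈ 8.4 mm/day

dPW/dt = (4.9 − 6.1) mm / (12/24 day) = -2.400 mm/day.
P = E + C − dPW/dt = 0.53 + (5.43) − (-2.400) = 8.4 mm/day.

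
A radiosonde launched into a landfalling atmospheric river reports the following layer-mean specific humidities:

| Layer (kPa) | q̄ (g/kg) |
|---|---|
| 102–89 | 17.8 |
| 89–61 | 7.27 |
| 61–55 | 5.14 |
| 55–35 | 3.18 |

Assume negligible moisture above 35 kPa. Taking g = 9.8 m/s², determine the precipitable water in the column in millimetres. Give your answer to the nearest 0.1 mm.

PW ≈ 54.0 mm

Precipitable water is the column-integrated vapour mass per unit area: PW = (1/g) Σ q̄ Δp, with q in kg/kg and Δp in Pa (1 kg/m² of water = 1 mm).
Layer 102–89 kPa: Δp = 130 hPa = 13000 Pa, q̄ = 0.0178 kg/kg → 0.0178 × 13000 / 9.8 = 23.61 mm
Layer 89–61 kPa: Δp = 280 hPa = 28000 Pa, q̄ = 0.00727 kg/kg → 0.00727 × 28000 / 9.8 = 20.77 mm
Layer 61–55 kPa: Δp = 60 hPa = 6000 Pa, q̄ = 0.00514 kg/kg → 0.00514 × 6000 / 9.8 = 3.15 mm
Layer 55–35 kPa: Δp = 200 hPa = 20000 Pa, q̄ = 0.00318 kg/kg → 0.00318 × 20000 / 9.8 = 6.49 mm
PW = 23.61 + 20.77 + 3.15 + 6.49 = 54.02 ≈ 54.0 mm.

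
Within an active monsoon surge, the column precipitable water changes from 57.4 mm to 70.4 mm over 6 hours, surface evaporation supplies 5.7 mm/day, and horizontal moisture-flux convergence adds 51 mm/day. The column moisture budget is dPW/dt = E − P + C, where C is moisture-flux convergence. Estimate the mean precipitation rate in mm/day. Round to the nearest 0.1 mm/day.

dPW/dt = (70.4 − 57.4) mm / (6/24 day) = +52.000 mm/day.
P = E + C − dPW/dt = 5.7 + (51) − (+52.000) = 4.7 mm/day.

P ≈ 4.7 mm/day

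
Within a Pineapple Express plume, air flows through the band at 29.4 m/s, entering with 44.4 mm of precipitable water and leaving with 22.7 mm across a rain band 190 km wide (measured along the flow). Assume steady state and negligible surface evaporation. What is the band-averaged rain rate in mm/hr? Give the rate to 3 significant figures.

Column moisture flux per unit crosswind length is F = V × PW.
Inflow: F_in = 29.4 × 44.4 = 1305.36 mm·m/s
Outflow: F_out = 29.4 × 22.7 = 667.38 mm·m/s
Steady-state rate R = (F_in − F_out)/L = (1305.36 − 667.38) / 190000 m = 3.358e-03 mm/s.
R = 3.358e-03 × 3600 = 12.1 mm/hr.

R ≈ 12.1 mm/hr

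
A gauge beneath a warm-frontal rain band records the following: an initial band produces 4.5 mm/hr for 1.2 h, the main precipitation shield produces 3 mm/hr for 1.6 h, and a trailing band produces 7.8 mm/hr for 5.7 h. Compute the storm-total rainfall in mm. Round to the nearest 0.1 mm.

total ≈ 54.7 mm

Total = Σ Rᵢ Δtᵢ = 4.5 × 1.2 + 3 × 1.6 + 7.8 × 5.7
      = 5.4 + 4.8 + 44.46 = 54.7 mm.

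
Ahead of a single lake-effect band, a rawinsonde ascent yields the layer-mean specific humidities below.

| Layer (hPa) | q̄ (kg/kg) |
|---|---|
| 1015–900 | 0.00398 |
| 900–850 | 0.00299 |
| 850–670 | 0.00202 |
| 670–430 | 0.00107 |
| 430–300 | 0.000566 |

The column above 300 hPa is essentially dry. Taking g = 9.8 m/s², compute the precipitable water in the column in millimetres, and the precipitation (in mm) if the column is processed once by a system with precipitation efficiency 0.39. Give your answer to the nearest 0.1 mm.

PW ≈ 13.3 mm; precipitation ≈ 5.2 mm

Precipitable water is the column-integrated vapour mass per unit area: PW = (1/g) Σ q̄ Δp, with q in kg/kg and Δp in Pa (1 kg/m² of water = 1 mm).
Layer 1015–900 hPa: Δp = 115 hPa = 11500 Pa, q̄ = 0.00398 kg/kg → 0.00398 × 11500 / 9.8 = 4.67 mm
Layer 900–850 hPa: Δp = 50 hPa = 5000 Pa, q̄ = 0.00299 kg/kg → 0.00299 × 5000 / 9.8 = 1.53 mm
Layer 850–670 hPa: Δp = 180 hPa = 18000 Pa, q̄ = 0.00202 kg/kg → 0.00202 × 18000 / 9.8 = 3.71 mm
Layer 670–430 hPa: Δp = 240 hPa = 24000 Pa, q̄ = 0.00107 kg/kg → 0.00107 × 24000 / 9.8 = 2.62 mm
Layer 430–300 hPa: Δp = 130 hPa = 13000 Pa, q̄ = 0.000566 kg/kg → 0.000566 × 13000 / 9.8 = 0.75 mm
PW = 4.67 + 1.53 + 3.71 + 2.62 + 0.75 = 13.28 ≈ 13.3 mm.
Precipitation = ε × PW = 0.39 × 13.3 = 5.2 mm.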